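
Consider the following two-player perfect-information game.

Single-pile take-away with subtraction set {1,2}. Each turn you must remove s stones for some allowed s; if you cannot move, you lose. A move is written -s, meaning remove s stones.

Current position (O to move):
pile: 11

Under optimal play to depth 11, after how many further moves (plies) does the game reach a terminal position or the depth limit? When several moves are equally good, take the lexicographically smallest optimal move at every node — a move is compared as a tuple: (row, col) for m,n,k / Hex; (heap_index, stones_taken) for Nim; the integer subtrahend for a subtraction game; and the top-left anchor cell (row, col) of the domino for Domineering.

PV length from [11]: 7 plies

ply 1, O at 11 | -1=-1→10; -2=+1→9*
ply 2, X at 9 | -1=-1→8*; -2=-1→7
ply 3, O at 8 | -1=-1→7; -2=+1→6*
ply 4, X at 6 | -1=-1→5*; -2=-1→4
ply 5, O at 5 | -1=-1→4; -2=+1→3*
ply 6, X at 3 | -1=-1→2*; -2=-1→1
ply 7, O at 2 | -1=-1→1; -2=+1→0*
ply 8: 0 is terminal -1 (X); from 11 depth 11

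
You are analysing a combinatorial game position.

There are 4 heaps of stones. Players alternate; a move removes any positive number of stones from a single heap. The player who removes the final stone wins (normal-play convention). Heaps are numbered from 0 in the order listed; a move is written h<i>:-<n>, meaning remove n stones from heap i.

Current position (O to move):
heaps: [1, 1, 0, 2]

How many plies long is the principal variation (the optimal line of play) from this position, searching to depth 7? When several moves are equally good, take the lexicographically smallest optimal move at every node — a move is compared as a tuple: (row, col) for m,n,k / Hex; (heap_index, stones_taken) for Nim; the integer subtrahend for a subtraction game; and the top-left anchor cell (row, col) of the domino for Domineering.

PV length from [(1,1,0,2)]: 3 plies

ply 1, O at (1,1,0,2) | h0:-1=-1→(0,1,0,2); h1:-1=-1→(1,0,0,2); h3:-1=-1→(1,1,0,1); h3:-2=+1→(1,1,0,0)*
ply 2, X at (1,1,0,0) | h0:-1=-1→(0,1,0,0)*; h1:-1=-1→(1,0,0,0)
ply 3, O at (0,1,0,0) | h1:-1=+1→(0,0,0,0)*
ply 4: (0,0,0,0) is terminal -1 (X); from (1,1,0,2) depth 7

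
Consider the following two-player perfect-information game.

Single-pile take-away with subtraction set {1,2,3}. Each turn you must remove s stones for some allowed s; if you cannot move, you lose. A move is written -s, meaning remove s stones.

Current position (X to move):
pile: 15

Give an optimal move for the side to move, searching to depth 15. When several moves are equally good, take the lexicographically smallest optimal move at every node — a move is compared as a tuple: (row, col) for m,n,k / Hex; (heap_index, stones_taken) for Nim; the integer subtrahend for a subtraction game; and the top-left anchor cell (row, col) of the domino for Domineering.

X's best at [15]: -3

p1 X@[15]: -1[14]-1 -2[13]-1 -3[12]+1*
p2 O@[12]: -1[11]-1* -2[10]-1 -3[9]-1
p3 X@[11]: -1[10]-1 -2[9]-1 -3[8]+1*
p4 O@[8]: -1[7]-1* -2[6]-1 -3[5]-1
p5 X@[7]: -1[6]-1 -2[5]-1 -3[4]+1*
p6 O@[4]: -1[3]-1* -2[2]-1 -3[1]-1
p7 X@[3]: -1[2]-1 -2[1]-1 -3[0]+1*
p8 O@[0] terminal -1; root [15] d15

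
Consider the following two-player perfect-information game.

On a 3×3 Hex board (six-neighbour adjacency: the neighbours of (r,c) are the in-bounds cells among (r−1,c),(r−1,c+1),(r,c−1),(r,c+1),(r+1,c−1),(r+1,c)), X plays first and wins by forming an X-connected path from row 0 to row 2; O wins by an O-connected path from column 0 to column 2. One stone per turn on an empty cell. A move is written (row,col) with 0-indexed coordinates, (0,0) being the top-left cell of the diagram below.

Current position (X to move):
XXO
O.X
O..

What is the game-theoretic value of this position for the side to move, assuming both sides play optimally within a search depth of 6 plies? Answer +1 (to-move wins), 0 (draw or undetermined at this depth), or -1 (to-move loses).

[XXO/O.X/O..] X move#1: (1,1):+1/XXO/OXX/O..*, (2,1):-1/XXO/O.X/OX., (2,2):-1/XXO/O.X/O.X
[XXO/OXX/O..] O move#2: (2,1):-1/XXO/OXX/OO.*, (2,2):-1/XXO/OXX/O.O
[XXO/OXX/OO.] X move#3: (2,2):+1/XXO/OXX/OOX*
[XXO/OXX/OOX] end (terminal -1, O#4); searched XXO/O.X/O.. to 6

value(XXO/O.X/O.., X) = +1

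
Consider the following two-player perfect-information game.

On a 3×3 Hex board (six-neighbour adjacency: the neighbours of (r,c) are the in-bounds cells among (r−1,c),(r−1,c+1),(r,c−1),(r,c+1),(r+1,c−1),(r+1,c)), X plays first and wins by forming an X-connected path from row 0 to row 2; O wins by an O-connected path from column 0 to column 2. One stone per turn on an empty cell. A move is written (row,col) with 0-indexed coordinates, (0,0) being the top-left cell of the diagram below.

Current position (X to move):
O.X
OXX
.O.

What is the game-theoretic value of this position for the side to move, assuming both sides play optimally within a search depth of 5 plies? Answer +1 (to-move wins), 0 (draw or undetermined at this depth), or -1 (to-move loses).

ply 1, X at O.X/OXX/.O. | (0,1)=+1→OXX/OXX/.O.*; (2,0)=+1→O.X/OXX/XO.; (2,2)=+1→O.X/OXX/.OX
ply 2, O at OXX/OXX/.O. | (2,0)=-1→OXX/OXX/OO.*; (2,2)=-1→OXX/OXX/.OO
ply 3, X at OXX/OXX/OO. | (2,2)=+1→OXX/OXX/OOX*
ply 4: OXX/OXX/OOX is terminal -1 (O); from O.X/OXX/.O. depth 5

value(O.X/OXX/.O., X) = +1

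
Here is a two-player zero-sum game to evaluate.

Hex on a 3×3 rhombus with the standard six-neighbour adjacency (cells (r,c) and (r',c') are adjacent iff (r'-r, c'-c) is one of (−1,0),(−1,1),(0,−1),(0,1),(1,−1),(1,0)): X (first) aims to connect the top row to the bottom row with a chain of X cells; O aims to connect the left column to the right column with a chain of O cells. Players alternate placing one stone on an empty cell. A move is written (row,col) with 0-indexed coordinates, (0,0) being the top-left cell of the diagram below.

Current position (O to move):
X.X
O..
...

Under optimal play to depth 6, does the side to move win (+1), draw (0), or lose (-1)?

value(X.X/O../..., O) = +1

p1 O@[X.X/O../...]: (0,1)[XOX/O../...]-1 (1,1)[X.X/OO./...]-1 (1,2)[X.X/O.O/...]-1 (2,0)[X.X/O../O..]-1 (2,1)[X.X/O../.O.]+1* (2,2)[X.X/O../..O]-1
p2 X@[X.X/O../.O.]: (0,1)[XXX/O../.O.]-1* (1,1)[X.X/OX./.O.]-1 (1,2)[X.X/O.X/.O.]-1 (2,0)[X.X/O../XO.]-1 (2,2)[X.X/O../.OX]-1
p3 O@[XXX/O../.O.]: (1,1)[XXX/OO./.O.]+1* (1,2)[XXX/O.O/.O.]+1 (2,0)[XXX/O../OO.]+1 (2,2)[XXX/O../.OO]+1
p4 X@[XXX/OO./.O.]: (1,2)[XXX/OOX/.O.]-1* (2,0)[XXX/OO./XO.]-1 (2,2)[XXX/OO./.OX]-1
p5 O@[XXX/OOX/.O.]: (2,0)[XXX/OOX/OO.]-1 (2,2)[XXX/OOX/.OO]+1*
p6 X@[XXX/OOX/.OO] terminal -1; root [X.X/O../...] d6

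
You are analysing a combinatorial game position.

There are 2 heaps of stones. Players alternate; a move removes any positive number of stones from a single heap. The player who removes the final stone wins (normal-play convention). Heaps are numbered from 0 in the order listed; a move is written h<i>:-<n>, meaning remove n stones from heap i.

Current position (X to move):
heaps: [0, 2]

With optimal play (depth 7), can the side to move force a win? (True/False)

X winning at [(0,2)]: True

[(0,2)] X move#1: h1:-1:-1/(0,1), h1:-2:+1/(0,0)*
[(0,0)] end (terminal -1, O#2); searched (0,2) to 7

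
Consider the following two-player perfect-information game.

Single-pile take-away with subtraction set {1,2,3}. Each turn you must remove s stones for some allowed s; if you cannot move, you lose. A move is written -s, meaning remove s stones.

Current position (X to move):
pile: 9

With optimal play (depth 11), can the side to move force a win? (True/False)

[9] X move#1: -1:+1/8*, -2:-1/7, -3:-1/6
[8] O move#2: -1:-1/7*, -2:-1/6, -3:-1/5
[7] X move#3: -1:-1/6, -2:-1/5, -3:+1/4*
[4] O move#4: -1:-1/3*, -2:-1/2, -3:-1/1
[3] X move#5: -1:-1/2, -2:-1/1, -3:+1/0*
[0] end (terminal -1, O#6); searched 9 to 11

X winning at [9]: True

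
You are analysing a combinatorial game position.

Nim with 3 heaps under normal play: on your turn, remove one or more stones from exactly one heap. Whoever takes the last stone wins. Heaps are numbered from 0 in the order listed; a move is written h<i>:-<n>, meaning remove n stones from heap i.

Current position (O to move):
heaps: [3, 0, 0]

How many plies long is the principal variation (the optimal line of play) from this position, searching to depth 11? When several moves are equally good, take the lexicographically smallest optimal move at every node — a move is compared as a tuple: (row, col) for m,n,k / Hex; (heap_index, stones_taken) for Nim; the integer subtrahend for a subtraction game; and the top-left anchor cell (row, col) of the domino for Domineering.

[(3,0,0)] O move#1: h0:-1:-1/(2,0,0), h0:-2:-1/(1,0,0), h0:-3:+1/(0,0,0)*
[(0,0,0)] end (terminal -1, X#2); searched (3,0,0) to 11

PV length from [(3,0,0)]: 1 ply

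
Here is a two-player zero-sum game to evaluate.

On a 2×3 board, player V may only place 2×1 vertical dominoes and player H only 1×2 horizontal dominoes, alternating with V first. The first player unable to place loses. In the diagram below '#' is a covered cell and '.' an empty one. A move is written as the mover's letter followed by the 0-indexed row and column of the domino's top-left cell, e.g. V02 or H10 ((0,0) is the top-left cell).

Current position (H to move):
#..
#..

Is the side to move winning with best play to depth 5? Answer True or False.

H winning at [#../#..]: True

p1 H@[#../#..]: H01[###/#..]+1* H11[#../###]+1
p2 V@[###/#..] terminal -1; root [#../#..] d5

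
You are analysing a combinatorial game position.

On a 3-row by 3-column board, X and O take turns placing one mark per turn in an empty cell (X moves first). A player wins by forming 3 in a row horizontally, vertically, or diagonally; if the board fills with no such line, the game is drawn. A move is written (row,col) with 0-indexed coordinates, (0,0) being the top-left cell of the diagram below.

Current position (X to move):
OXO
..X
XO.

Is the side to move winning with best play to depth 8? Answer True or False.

X winning at [OXO/..X/XO.]: False

ply 1, X at OXO/..X/XO. | (1,0)=+0→OXO/X.X/XO.*; (1,1)=+0→OXO/.XX/XO.; (2,2)=+0→OXO/..X/XOX
ply 2, O at OXO/X.X/XO. | (1,1)=+0→OXO/XOX/XO.*; (2,2)=-1→OXO/X.X/XOO
ply 3, X at OXO/XOX/XO. | (2,2)=+0→OXO/XOX/XOX*
ply 4: OXO/XOX/XOX is terminal +0 (O); from OXO/..X/XO. depth 8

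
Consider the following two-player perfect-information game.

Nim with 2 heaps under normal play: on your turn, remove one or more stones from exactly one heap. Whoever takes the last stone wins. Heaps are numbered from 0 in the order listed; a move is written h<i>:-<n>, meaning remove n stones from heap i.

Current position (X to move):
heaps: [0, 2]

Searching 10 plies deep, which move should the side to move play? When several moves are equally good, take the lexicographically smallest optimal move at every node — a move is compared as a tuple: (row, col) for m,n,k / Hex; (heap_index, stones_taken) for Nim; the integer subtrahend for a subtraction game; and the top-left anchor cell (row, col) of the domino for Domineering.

[(0,2)] X move#1: h1:-1:-1/(0,1), h1:-2:+1/(0,0)*
[(0,0)] end (terminal -1, O#2); searched (0,2) to 10

X's best at [(0,2)]: h1:-2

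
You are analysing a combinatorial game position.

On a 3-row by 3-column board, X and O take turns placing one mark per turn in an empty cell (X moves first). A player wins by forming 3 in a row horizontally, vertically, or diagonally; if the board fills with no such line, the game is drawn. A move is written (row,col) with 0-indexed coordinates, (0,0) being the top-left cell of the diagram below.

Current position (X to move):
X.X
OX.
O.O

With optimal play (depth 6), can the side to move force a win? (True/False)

p1 X@[X.X/OX./O.O]: (0,1)[XXX/OX./O.O]+1* (1,2)[X.X/OXX/O.O]-1 (2,1)[X.X/OX./OXO]+0
p2 O@[XXX/OX./O.O] terminal -1; root [X.X/OX./O.O] d6

X winning at [X.X/OX./O.O]: True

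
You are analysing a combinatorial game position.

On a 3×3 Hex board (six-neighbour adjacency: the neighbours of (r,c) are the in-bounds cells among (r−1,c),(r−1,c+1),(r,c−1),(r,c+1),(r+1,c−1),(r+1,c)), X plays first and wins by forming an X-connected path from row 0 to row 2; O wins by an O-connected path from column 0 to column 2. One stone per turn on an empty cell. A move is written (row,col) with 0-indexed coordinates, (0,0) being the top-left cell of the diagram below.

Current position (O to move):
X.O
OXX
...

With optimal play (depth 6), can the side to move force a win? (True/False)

ply 1, O at X.O/OXX/... | (0,1)=+1→XOO/OXX/...*; (2,0)=-1→X.O/OXX/O..; (2,1)=-1→X.O/OXX/.O.; (2,2)=-1→X.O/OXX/..O
ply 2: XOO/OXX/... is terminal -1 (X); from X.O/OXX/... depth 6

O winning at [X.O/OXX/...]: True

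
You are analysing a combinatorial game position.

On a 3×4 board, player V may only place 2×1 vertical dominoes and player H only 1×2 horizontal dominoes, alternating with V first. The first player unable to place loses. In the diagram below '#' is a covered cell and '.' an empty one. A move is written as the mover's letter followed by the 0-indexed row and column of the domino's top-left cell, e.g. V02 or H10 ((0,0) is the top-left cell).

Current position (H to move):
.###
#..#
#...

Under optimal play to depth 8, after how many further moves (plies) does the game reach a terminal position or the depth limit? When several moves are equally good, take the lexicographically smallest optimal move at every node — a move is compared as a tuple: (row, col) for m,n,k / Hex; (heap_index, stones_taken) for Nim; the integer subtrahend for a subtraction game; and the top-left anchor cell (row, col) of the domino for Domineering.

ply 1, H at .###/#..#/#... | H11=+1→.###/####/#...*; H21=+1→.###/#..#/###.; H22=-1→.###/#..#/#.##
ply 2: .###/####/#... is terminal -1 (V); from .###/#..#/#... depth 8

PV length from [.###/#..#/#...]: 1 ply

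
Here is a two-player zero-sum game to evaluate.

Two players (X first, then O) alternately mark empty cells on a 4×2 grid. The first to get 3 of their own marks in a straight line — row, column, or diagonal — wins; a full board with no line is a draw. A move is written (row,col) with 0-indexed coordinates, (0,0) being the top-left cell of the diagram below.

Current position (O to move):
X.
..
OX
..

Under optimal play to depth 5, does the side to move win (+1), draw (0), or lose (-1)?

value(X./../OX/.., O) = 0

p1 O@[X./../OX/..]: (0,1)[XO/../OX/..]+0* (1,0)[X./O./OX/..]+0 (1,1)[X./.O/OX/..]+0 (3,0)[X./../OX/O.]+0 (3,1)[X./../OX/.O]+0
p2 X@[XO/../OX/..]: (1,0)[XO/X./OX/..]+0* (1,1)[XO/.X/OX/..]+0 (3,0)[XO/../OX/X.]+0 (3,1)[XO/../OX/.X]+0
p3 O@[XO/X./OX/..]: (1,1)[XO/XO/OX/..]+0* (3,0)[XO/X./OX/O.]+0 (3,1)[XO/X./OX/.O]+0
p4 X@[XO/XO/OX/..]: (3,0)[XO/XO/OX/X.]+0* (3,1)[XO/XO/OX/.X]+0
p5 O@[XO/XO/OX/X.]: (3,1)[XO/XO/OX/XO]+0*
p6 X@[XO/XO/OX/XO] terminal +0; root [X./../OX/..] d5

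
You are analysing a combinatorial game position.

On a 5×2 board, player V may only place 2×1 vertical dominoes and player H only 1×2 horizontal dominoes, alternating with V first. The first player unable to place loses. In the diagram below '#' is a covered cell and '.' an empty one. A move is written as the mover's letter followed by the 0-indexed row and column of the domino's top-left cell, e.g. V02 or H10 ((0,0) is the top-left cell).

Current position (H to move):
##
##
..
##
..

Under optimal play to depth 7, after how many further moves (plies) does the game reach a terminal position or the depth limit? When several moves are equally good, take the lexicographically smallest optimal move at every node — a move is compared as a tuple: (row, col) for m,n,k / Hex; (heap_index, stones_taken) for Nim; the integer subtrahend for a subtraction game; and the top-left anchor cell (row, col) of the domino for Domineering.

p1 H@[##/##/../##/..]: H20[##/##/##/##/..]+1* H40[##/##/../##/##]+1
p2 V@[##/##/##/##/..] terminal -1; root [##/##/../##/..] d7

PV length from [##/##/../##/..]: 1 ply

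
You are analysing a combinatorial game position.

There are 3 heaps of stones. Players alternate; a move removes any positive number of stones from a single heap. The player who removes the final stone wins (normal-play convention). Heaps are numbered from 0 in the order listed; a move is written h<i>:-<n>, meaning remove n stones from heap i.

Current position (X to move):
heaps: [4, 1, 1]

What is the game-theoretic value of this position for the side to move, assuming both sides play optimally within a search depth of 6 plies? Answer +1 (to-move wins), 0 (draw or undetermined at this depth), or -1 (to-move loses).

p1 X@[(4,1,1)]: h0:-1[(3,1,1)]-1 h0:-2[(2,1,1)]-1 h0:-3[(1,1,1)]-1 h0:-4[(0,1,1)]+1* h1:-1[(4,0,1)]-1 h2:-1[(4,1,0)]-1
p2 O@[(0,1,1)]: h1:-1[(0,0,1)]-1* h2:-1[(0,1,0)]-1
p3 X@[(0,0,1)]: h2:-1[(0,0,0)]+1*
p4 O@[(0,0,0)] terminal -1; root [(4,1,1)] d6

value((4,1,1), X) = +1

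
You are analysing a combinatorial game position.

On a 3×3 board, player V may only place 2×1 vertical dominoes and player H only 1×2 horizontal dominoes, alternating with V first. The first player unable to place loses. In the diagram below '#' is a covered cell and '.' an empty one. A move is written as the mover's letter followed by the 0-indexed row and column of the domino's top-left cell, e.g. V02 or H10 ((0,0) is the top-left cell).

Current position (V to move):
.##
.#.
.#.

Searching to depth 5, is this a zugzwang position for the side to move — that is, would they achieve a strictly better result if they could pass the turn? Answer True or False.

zugzwang(.##/.#./.#., V) = False

p1 V@[.##/.#./.#.]: V00[###/##./.#.]+1* V10[.##/##./##.]+1 V12[.##/.##/.##]+1
p2 H@[###/##./.#.] terminal -1; root [.##/.#./.#.] d5
pass branch (H moves first from the same position):
  | p1 H@[.##/.#./.#.] terminal -1; root [.##/.#./.#.] d5
V moving scores +1; V passing scores +1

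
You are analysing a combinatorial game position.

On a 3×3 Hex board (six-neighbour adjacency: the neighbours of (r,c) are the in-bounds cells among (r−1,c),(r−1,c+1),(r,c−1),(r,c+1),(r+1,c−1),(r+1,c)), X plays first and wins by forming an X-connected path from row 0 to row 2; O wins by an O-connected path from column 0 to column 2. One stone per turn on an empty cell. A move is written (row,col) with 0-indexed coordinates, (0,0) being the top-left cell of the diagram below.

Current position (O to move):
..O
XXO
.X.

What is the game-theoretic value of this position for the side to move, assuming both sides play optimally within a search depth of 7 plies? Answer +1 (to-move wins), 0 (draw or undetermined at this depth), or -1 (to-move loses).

p1 O@[..O/XXO/.X.]: (0,0)[O.O/XXO/.X.]-1* (0,1)[.OO/XXO/.X.]-1 (2,0)[..O/XXO/OX.]-1 (2,2)[..O/XXO/.XO]-1
p2 X@[O.O/XXO/.X.]: (0,1)[OXO/XXO/.X.]+1* (2,0)[O.O/XXO/XX.]-1 (2,2)[O.O/XXO/.XX]-1
p3 O@[OXO/XXO/.X.] terminal -1; root [..O/XXO/.X.] d7

value(..O/XXO/.X., O) = -1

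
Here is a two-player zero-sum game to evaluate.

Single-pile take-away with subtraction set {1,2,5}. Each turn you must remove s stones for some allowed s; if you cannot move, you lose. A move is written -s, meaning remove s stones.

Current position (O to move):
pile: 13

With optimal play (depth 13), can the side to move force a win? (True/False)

[13] O move#1: -1:+1/12*, -2:-1/11, -5:-1/8
[12] X move#2: -1:-1/11*, -2:-1/10, -5:-1/7
[11] O move#3: -1:-1/10, -2:+1/9*, -5:+1/6
[9] X move#4: -1:-1/8*, -2:-1/7, -5:-1/4
[8] O move#5: -1:-1/7, -2:+1/6*, -5:+1/3
[6] X move#6: -1:-1/5*, -2:-1/4, -5:-1/1
[5] O move#7: -1:-1/4, -2:+1/3*, -5:+1/0
[3] X move#8: -1:-1/2*, -2:-1/1
[2] O move#9: -1:-1/1, -2:+1/0*
[0] end (terminal -1, X#10); searched 13 to 13

O winning at [13]: True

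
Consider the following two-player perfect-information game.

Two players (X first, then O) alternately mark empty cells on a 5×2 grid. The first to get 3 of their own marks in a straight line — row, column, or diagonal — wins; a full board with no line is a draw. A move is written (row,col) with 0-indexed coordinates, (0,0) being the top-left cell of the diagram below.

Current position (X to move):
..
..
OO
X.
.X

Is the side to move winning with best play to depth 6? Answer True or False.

X winning at [../../OO/X./.X]: False

[../../OO/X./.X] X move#1: (0,0):-1/X./../OO/X./.X, (0,1):+0/.X/../OO/X./.X*, (1,0):-1/../X./OO/X./.X, (1,1):+0/../.X/OO/X./.X, (3,1):+0/../../OO/XX/.X, (4,0):-1/../../OO/X./XX
[.X/../OO/X./.X] O move#2: (0,0):+0/OX/../OO/X./.X*, (1,0):+0/.X/O./OO/X./.X, (1,1):+0/.X/.O/OO/X./.X, (3,1):+0/.X/../OO/XO/.X, (4,0):+0/.X/../OO/X./OX
[OX/../OO/X./.X] X move#3: (1,0):+0/OX/X./OO/X./.X*, (1,1):-1/OX/.X/OO/X./.X, (3,1):-1/OX/../OO/XX/.X, (4,0):-1/OX/../OO/X./XX
[OX/X./OO/X./.X] O move#4: (1,1):+0/OX/XO/OO/X./.X*, (3,1):+0/OX/X./OO/XO/.X, (4,0):+0/OX/X./OO/X./OX
[OX/XO/OO/X./.X] X move#5: (3,1):+0/OX/XO/OO/XX/.X*, (4,0):-1/OX/XO/OO/X./XX
[OX/XO/OO/XX/.X] O move#6: (4,0):+0/OX/XO/OO/XX/OX*
[OX/XO/OO/XX/OX] end (terminal +0, X#7); searched ../../OO/X./.X to 6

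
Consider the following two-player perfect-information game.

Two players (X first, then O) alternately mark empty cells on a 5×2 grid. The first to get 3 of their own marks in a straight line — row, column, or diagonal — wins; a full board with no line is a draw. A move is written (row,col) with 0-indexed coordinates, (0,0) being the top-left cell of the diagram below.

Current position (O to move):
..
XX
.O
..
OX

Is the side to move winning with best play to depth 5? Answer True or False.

O winning at [../XX/.O/../OX]: False

[../XX/.O/../OX] O move#1: (0,0):+0/O./XX/.O/../OX*, (0,1):-1/.O/XX/.O/../OX, (2,0):+0/../XX/OO/../OX, (3,0):+0/../XX/.O/O./OX, (3,1):-1/../XX/.O/.O/OX
[O./XX/.O/../OX] X move#2: (0,1):+0/OX/XX/.O/../OX*, (2,0):+0/O./XX/XO/../OX, (3,0):+0/O./XX/.O/X./OX, (3,1):+0/O./XX/.O/.X/OX
[OX/XX/.O/../OX] O move#3: (2,0):+0/OX/XX/OO/../OX*, (3,0):+0/OX/XX/.O/O./OX, (3,1):+0/OX/XX/.O/.O/OX
[OX/XX/OO/../OX] X move#4: (3,0):+0/OX/XX/OO/X./OX*, (3,1):-1/OX/XX/OO/.X/OX
[OX/XX/OO/X./OX] O move#5: (3,1):+0/OX/XX/OO/XO/OX*
[OX/XX/OO/XO/OX] end (terminal +0, X#6); searched ../XX/.O/../OX to 5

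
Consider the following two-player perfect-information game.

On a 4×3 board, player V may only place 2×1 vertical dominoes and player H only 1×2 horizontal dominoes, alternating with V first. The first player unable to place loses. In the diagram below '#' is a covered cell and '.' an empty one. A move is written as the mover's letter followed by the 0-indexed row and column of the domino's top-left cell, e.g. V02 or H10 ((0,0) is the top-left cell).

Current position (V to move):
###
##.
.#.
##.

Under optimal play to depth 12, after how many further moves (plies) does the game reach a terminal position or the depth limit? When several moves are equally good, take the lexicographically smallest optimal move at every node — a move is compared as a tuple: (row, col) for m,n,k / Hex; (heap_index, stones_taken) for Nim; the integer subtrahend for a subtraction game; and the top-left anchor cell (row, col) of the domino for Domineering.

PV length from [###/##./.#./##.]: 1 ply

ply 1, V at ###/##./.#./##. | V12=+1→###/###/.##/##.*; V22=+1→###/##./.##/###
ply 2: ###/###/.##/##. is terminal -1 (H); from ###/##./.#./##. depth 12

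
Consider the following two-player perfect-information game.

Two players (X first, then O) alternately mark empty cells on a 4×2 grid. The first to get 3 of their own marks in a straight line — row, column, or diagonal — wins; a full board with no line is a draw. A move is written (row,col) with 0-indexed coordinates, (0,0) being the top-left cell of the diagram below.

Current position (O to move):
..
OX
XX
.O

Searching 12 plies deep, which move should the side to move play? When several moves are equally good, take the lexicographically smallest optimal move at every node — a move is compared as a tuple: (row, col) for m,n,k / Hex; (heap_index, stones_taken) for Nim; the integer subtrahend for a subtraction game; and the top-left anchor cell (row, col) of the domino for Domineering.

p1 O@[../OX/XX/.O]: (0,0)[O./OX/XX/.O]-1 (0,1)[.O/OX/XX/.O]+0* (3,0)[../OX/XX/OO]-1
p2 X@[.O/OX/XX/.O]: (0,0)[XO/OX/XX/.O]+0* (3,0)[.O/OX/XX/XO]+0
p3 O@[XO/OX/XX/.O]: (3,0)[XO/OX/XX/OO]+0*
p4 X@[XO/OX/XX/OO] terminal +0; root [../OX/XX/.O] d12

O's best at [../OX/XX/.O]: (0,1)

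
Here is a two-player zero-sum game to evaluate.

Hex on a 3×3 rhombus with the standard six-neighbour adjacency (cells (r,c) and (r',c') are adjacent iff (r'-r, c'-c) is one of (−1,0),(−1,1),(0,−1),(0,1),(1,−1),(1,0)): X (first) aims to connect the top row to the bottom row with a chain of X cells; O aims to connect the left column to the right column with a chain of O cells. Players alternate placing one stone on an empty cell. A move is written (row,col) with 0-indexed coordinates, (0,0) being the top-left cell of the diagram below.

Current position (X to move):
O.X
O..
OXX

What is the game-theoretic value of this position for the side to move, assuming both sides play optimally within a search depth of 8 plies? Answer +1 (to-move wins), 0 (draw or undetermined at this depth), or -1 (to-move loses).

p1 X@[O.X/O../OXX]: (0,1)[OXX/O../OXX]+1* (1,1)[O.X/OX./OXX]+1 (1,2)[O.X/O.X/OXX]+1
p2 O@[OXX/O../OXX]: (1,1)[OXX/OO./OXX]-1* (1,2)[OXX/O.O/OXX]-1
p3 X@[OXX/OO./OXX]: (1,2)[OXX/OOX/OXX]+1*
p4 O@[OXX/OOX/OXX] terminal -1; root [O.X/O../OXX] d8

value(O.X/O../OXX, X) = +1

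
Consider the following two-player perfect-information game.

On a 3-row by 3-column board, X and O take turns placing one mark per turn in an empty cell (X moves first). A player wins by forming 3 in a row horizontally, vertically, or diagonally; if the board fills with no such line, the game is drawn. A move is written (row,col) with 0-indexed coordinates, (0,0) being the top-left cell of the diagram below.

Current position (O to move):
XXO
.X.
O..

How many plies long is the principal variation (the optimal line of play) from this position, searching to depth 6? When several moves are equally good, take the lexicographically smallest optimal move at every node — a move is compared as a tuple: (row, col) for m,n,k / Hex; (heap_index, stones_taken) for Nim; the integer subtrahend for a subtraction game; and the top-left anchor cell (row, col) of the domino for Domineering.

[XXO/.X./O..] O move#1: (1,0):-1/XXO/OX./O..*, (1,2):-1/XXO/.XO/O.., (2,1):-1/XXO/.X./OO., (2,2):-1/XXO/.X./O.O
[XXO/OX./O..] X move#2: (1,2):+1/XXO/OXX/O..*, (2,1):+1/XXO/OX./OX., (2,2):+1/XXO/OX./O.X
[XXO/OXX/O..] O move#3: (2,1):-1/XXO/OXX/OO.*, (2,2):-1/XXO/OXX/O.O
[XXO/OXX/OO.] X move#4: (2,2):+1/XXO/OXX/OOX*
[XXO/OXX/OOX] end (terminal -1, O#5); searched XXO/.X./O.. to 6

PV length from [XXO/.X./O..]: 4 plies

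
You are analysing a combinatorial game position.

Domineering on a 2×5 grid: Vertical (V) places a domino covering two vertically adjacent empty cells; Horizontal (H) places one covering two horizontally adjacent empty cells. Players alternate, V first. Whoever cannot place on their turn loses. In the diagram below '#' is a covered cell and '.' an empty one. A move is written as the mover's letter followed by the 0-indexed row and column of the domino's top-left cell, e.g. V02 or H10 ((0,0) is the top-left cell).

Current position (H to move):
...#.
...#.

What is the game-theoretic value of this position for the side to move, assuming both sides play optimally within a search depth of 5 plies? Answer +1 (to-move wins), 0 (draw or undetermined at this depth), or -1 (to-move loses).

value(...#./...#., H) = -1

ply 1, H at ...#./...#. | H00=-1→##.#./...#.*; H01=-1→.###./...#.; H10=-1→...#./##.#.; H11=-1→...#./.###.
ply 2, V at ##.#./...#. | V02=+1→####./..##.*; V04=-1→##.##/...##
ply 3, H at ####./..##. | H10=-1→####./####.*
ply 4, V at ####./####. | V04=+1→#####/#####*
ply 5: #####/##### is terminal -1 (H); from ...#./...#. depth 5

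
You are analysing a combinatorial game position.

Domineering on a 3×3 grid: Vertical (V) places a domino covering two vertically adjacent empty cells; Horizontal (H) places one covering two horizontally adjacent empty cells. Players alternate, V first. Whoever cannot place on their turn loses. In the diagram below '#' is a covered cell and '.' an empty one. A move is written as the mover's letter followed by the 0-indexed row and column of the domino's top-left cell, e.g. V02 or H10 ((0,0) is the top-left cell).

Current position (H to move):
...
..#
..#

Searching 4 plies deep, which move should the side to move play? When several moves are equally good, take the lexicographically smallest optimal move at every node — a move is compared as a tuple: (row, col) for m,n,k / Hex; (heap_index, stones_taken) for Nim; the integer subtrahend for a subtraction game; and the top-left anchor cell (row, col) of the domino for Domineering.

H's best at [.../..#/..#]: H10

ply 1, H at .../..#/..# | H00=-1→##./..#/..#; H01=-1→.##/..#/..#; H10=+1→.../###/..#*; H20=-1→.../..#/###
ply 2: .../###/..# is terminal -1 (V); from .../..#/..# depth 4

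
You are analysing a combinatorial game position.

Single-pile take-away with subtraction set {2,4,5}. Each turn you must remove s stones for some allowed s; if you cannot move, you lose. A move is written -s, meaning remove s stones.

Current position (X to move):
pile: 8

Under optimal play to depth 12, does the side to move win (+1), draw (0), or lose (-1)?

value(8, X) = -1

ply 1, X at 8 | -2=-1→6*; -4=-1→4; -5=-1→3
ply 2, O at 6 | -2=-1→4; -4=-1→2; -5=+1→1*
ply 3: 1 is terminal -1 (X); from 8 depth 12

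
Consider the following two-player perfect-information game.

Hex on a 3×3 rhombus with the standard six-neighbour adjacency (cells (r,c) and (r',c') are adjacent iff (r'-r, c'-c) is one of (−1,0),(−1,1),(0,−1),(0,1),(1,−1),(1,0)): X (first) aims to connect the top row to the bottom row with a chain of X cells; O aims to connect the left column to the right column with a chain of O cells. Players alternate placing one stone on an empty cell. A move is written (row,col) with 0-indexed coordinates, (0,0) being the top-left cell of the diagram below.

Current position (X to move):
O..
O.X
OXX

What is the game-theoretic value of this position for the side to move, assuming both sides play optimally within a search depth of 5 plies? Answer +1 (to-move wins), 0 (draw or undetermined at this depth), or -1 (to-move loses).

value(O../O.X/OXX, X) = +1

[O../O.X/OXX] X move#1: (0,1):+1/OX./O.X/OXX*, (0,2):+1/O.X/O.X/OXX, (1,1):+1/O../OXX/OXX
[OX./O.X/OXX] O move#2: (0,2):-1/OXO/O.X/OXX*, (1,1):-1/OX./OOX/OXX
[OXO/O.X/OXX] X move#3: (1,1):+1/OXO/OXX/OXX*
[OXO/OXX/OXX] end (terminal -1, O#4); searched O../O.X/OXX to 5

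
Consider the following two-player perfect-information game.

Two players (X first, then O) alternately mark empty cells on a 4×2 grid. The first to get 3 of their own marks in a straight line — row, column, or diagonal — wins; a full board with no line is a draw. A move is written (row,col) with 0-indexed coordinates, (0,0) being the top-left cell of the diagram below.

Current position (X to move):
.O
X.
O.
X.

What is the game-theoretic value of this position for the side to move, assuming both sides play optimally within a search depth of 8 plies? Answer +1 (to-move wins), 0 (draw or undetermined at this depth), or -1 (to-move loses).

[.O/X./O./X.] X move#1: (0,0):+0/XO/X./O./X.*, (1,1):+0/.O/XX/O./X., (2,1):+0/.O/X./OX/X., (3,1):+0/.O/X./O./XX
[XO/X./O./X.] O move#2: (1,1):+0/XO/XO/O./X.*, (2,1):+0/XO/X./OO/X., (3,1):+0/XO/X./O./XO
[XO/XO/O./X.] X move#3: (2,1):+0/XO/XO/OX/X.*, (3,1):-1/XO/XO/O./XX
[XO/XO/OX/X.] O move#4: (3,1):+0/XO/XO/OX/XO*
[XO/XO/OX/XO] end (terminal +0, X#5); searched .O/X./O./X. to 8

value(.O/X./O./X., X) = 0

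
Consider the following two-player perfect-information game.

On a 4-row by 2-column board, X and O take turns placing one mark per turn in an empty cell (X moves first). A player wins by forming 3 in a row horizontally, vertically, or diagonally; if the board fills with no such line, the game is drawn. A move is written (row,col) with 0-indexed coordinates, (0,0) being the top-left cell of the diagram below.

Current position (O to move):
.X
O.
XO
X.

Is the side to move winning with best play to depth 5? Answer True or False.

p1 O@[.X/O./XO/X.]: (0,0)[OX/O./XO/X.]+0* (1,1)[.X/OO/XO/X.]+0 (3,1)[.X/O./XO/XO]+0
p2 X@[OX/O./XO/X.]: (1,1)[OX/OX/XO/X.]+0* (3,1)[OX/O./XO/XX]+0
p3 O@[OX/OX/XO/X.]: (3,1)[OX/OX/XO/XO]+0*
p4 X@[OX/OX/XO/XO] terminal +0; root [.X/O./XO/X.] d5

O winning at [.X/O./XO/X.]: False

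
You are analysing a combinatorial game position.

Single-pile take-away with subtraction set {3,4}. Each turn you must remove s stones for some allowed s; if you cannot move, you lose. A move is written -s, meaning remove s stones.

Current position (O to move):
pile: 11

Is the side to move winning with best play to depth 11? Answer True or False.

p1 O@[11]: -3[8]+1* -4[7]+1
p2 X@[8]: -3[5]-1* -4[4]-1
p3 O@[5]: -3[2]+1* -4[1]+1
p4 X@[2] terminal -1; root [11] d11

O winning at [11]: True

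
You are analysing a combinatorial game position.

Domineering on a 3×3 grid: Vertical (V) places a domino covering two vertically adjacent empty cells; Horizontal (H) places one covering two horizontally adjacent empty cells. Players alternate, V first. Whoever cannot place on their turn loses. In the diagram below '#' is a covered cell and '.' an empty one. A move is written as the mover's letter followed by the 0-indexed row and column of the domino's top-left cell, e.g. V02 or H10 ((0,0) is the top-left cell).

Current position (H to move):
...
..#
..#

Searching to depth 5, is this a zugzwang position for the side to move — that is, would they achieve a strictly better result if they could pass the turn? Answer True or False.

ply 1, H at .../..#/..# | H00=-1→##./..#/..#; H01=-1→.##/..#/..#; H10=+1→.../###/..#*; H20=-1→.../..#/###
ply 2: .../###/..# is terminal -1 (V); from .../..#/..# depth 5
suppose H passes — search the same position with V to move:
pass> ply 1, V at .../..#/..# | V00=+1→#../#.#/..#*; V01=+1→.#./.##/..#; V10=+1→.../#.#/#.#; V11=+1→.../.##/.##
pass> ply 2, H at #../#.#/..# | H01=-1→###/#.#/..#*; H20=-1→#../#.#/###
pass> ply 3, V at ###/#.#/..# | V11=+1→###/###/.##*
pass> ply 4: ###/###/.## is terminal -1 (H); from .../..#/..# depth 5
for H: play +1, pass -1

zugzwang(.../..#/..#, H) = False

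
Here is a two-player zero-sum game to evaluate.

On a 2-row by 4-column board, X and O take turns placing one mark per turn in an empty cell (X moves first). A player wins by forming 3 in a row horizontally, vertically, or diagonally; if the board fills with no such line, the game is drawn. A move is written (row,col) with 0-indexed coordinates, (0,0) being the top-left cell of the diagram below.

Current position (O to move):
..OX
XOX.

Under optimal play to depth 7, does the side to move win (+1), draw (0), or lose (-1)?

[..OX/XOX.] O move#1: (0,0):+0/O.OX/XOX.*, (0,1):+0/.OOX/XOX., (1,3):+0/..OX/XOXO
[O.OX/XOX.] X move#2: (0,1):+0/OXOX/XOX.*, (1,3):-1/O.OX/XOXX
[OXOX/XOX.] O move#3: (1,3):+0/OXOX/XOXO*
[OXOX/XOXO] end (terminal +0, X#4); searched ..OX/XOX. to 7

value(..OX/XOX., O) = 0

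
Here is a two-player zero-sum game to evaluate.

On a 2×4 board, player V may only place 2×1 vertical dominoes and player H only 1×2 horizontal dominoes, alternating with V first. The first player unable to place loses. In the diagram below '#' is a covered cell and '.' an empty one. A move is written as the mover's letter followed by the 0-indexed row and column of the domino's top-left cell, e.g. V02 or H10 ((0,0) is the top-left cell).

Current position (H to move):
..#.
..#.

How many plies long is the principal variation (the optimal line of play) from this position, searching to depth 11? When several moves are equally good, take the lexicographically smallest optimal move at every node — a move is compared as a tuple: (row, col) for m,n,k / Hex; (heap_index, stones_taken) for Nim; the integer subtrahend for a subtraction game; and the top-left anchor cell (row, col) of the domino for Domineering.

PV length from [..#./..#.]: 3 plies

p1 H@[..#./..#.]: H00[###./..#.]+1* H10[..#./###.]+1
p2 V@[###./..#.]: V03[####/..##]-1*
p3 H@[####/..##]: H10[####/####]+1*
p4 V@[####/####] terminal -1; root [..#./..#.] d11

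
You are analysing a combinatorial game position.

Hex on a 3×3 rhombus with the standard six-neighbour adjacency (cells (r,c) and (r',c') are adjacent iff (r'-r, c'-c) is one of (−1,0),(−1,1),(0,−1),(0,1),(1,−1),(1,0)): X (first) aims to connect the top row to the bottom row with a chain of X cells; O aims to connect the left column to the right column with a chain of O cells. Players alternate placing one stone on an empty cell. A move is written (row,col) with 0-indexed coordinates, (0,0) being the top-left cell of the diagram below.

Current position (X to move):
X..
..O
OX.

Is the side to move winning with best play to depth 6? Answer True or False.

p1 X@[X../..O/OX.]: (0,1)[XX./..O/OX.]-1 (0,2)[X.X/..O/OX.]-1 (1,0)[X../X.O/OX.]-1 (1,1)[X../.XO/OX.]+1* (2,2)[X../..O/OXX]-1
p2 O@[X../.XO/OX.]: (0,1)[XO./.XO/OX.]-1* (0,2)[X.O/.XO/OX.]-1 (1,0)[X../OXO/OX.]-1 (2,2)[X../.XO/OXO]-1
p3 X@[XO./.XO/OX.]: (0,2)[XOX/.XO/OX.]+1* (1,0)[XO./XXO/OX.]+1 (2,2)[XO./.XO/OXX]+1
p4 O@[XOX/.XO/OX.] terminal -1; root [X../..O/OX.] d6

X winning at [X../..O/OX.]: True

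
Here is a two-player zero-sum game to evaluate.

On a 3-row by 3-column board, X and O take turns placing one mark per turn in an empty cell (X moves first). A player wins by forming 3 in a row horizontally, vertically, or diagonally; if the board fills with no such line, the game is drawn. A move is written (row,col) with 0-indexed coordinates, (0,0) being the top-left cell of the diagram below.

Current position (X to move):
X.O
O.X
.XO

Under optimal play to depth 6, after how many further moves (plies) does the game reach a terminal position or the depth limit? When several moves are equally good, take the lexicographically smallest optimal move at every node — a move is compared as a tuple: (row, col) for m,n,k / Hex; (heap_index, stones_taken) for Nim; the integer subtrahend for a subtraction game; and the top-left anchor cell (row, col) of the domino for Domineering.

PV length from [X.O/O.X/.XO]: 3 plies

p1 X@[X.O/O.X/.XO]: (0,1)[XXO/O.X/.XO]+0* (1,1)[X.O/OXX/.XO]+0 (2,0)[X.O/O.X/XXO]+0
p2 O@[XXO/O.X/.XO]: (1,1)[XXO/OOX/.XO]+0* (2,0)[XXO/O.X/OXO]-1
p3 X@[XXO/OOX/.XO]: (2,0)[XXO/OOX/XXO]+0*
p4 O@[XXO/OOX/XXO] terminal +0; root [X.O/O.X/.XO] d6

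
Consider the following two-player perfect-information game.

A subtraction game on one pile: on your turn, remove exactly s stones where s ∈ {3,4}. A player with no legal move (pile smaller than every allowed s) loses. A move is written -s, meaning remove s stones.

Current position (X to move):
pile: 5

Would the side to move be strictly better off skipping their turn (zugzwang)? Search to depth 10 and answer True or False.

ply 1, X at 5 | -3=+1→2*; -4=+1→1
ply 2: 2 is terminal -1 (O); from 5 depth 10
if X skipped the turn, O would face:
~ ply 1, O at 5 | -3=+1→2*; -4=+1→1
~ ply 2: 2 is terminal -1 (X); from 5 depth 10
compare (X): move=+1 vs pass=-1

zugzwang(5, X) = False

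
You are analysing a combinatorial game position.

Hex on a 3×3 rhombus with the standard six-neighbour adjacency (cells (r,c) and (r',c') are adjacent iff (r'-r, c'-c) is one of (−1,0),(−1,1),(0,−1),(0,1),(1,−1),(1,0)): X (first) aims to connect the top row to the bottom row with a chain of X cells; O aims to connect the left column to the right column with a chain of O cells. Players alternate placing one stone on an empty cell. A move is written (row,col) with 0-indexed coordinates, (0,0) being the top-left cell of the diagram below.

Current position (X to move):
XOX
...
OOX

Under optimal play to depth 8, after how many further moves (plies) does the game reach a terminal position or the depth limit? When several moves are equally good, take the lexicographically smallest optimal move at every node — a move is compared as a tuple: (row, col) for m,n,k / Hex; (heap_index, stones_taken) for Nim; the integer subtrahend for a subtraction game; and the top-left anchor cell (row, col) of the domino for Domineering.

PV length from [XOX/.../OOX]: 1 ply

p1 X@[XOX/.../OOX]: (1,0)[XOX/X../OOX]-1 (1,1)[XOX/.X./OOX]-1 (1,2)[XOX/..X/OOX]+1*
p2 O@[XOX/..X/OOX] terminal -1; root [XOX/.../OOX] d8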